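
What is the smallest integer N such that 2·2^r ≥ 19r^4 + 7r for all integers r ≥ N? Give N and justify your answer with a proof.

At r = 20: 2097152 < 3040140, so the inequality fails and N ≥ 21. We prove 2·2^r ≥ 19r^4 + 7r for all r ≥ 21.
For the base case r = 21: 2·2^r = 4194304 and 19r^4 + 7r = 3695286, so 4194304 ≥ 3695286.
Inductive step: suppose the statement holds for some j ≥ 21, so 2·2^j ≥ 19j^4 + 7j.
Then 2·2^(j + 1) = 2·(2·2^j) ≥ 2·(19j^4 + 7j).
Also, for j ≥ 21 we have 2·(19j^4 + 7j) ≥ 19(j+1)^4 + 7(j+1), since 2·(19j^4 + 7j) − (19(j+1)^4 + 7(j+1)) = 19j^4 - 76j^3 - 114j^2 - 69j - 26, which is nonnegative for all j ≥ 21.
Combining, 2·2^(j + 1) ≥ 19(j+1)^4 + 7(j+1).
By induction, the statement is established for all r ≥ 21.
Hence the smallest such N is 21.

N = 21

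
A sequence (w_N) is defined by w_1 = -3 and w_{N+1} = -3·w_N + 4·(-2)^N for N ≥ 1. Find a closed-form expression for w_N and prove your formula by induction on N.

w_N = (-2)^(N + 2) + 5(-3)^(N - 1)

Computing the first terms: w_1 = -3, w_2 = 1, w_3 = 13. This suggests w_N = (-2)^(N + 2) + 5(-3)^(N - 1).
When N = 1: the formula gives -3 = -3 = w_1.
For the inductive step, assume it holds for an arbitrary p ≥ 1, so w_p = (-2)^(p + 2) + 5(-3)^(p - 1).
Then w_{p+1} = -3·w_p + 4·(-2)^p = -3·((-2)^(p + 2) + 5(-3)^(p - 1)) + 4·(-2)^p = (-2)^(p + 3) + 5(-3)^p = (-2)^((p+1) + 2) + 5(-3)^((p+1) - 1),
which is the claimed formula at N = p+1.
This completes the induction.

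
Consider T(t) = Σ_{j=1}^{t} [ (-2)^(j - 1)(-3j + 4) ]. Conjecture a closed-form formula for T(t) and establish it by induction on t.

We claim T(t) = (-2)^t(t - 1) + 1 for all t ≥ 1.
When t = 1: T(1) = 1, and the closed form gives 1. They agree.
Inductive step: suppose the statement holds for some j ≥ 1, so T(j) = (-2)^j(j - 1) + 1.
Then T(j+1) = T(j) + ((-2)^j(-3j + 1)) = ((-2)^j(j - 1) + 1) + ((-2)^j(-3j + 1)).
Simplifying, T(j+1) = (-2)^(j + 1)j + 1 = (-2)^(j+1)((j+1) - 1) + 1,
which is the closed form with t = j+1.
By the principle of mathematical induction, the result holds for all t ≥ 1.

T(t) = (-2)^t(t - 1) + 1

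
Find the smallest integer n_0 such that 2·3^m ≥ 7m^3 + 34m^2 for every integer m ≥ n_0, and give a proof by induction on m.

n_0 = 7

At m = 6: 1458 < 2736, so the inequality fails and n_0 ≥ 7. We prove 2·3^m ≥ 7m^3 + 34m^2 for all m ≥ 7.
When m = 7: 2·3^m = 4374 and 7m^3 + 34m^2 = 4067, so 4374 ≥ 4067.
Suppose the result is true for m = i, so 2·3^i ≥ 7i^3 + 34i^2.
Then 2·3^(i + 1) = 3·(2·3^i) ≥ 3·(7i^3 + 34i^2).
Also, for i ≥ 7 we have 3·(7i^3 + 34i^2) ≥ 7(i+1)^3 + 34(i+1)^2, since 3·(7i^3 + 34i^2) − (7(i+1)^3 + 34(i+1)^2) = 14i^3 + 47i^2 - 89i - 41, which is nonnegative for all i ≥ 7.
Combining, 2·3^(i + 1) ≥ 7(i+1)^3 + 34(i+1)^2.
This completes the induction.
Hence the smallest such n_0 is 7.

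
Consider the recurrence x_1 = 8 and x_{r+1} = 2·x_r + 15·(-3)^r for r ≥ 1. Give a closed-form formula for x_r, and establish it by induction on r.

x_r = (-3)^(r + 1) - 2^(r - 1)

Computing the first terms: x_1 = 8, x_2 = -29, x_3 = 77. This suggests x_r = (-3)^(r + 1) - 2^(r - 1).
When r = 1: the formula gives 8 = 8 = x_1.
Inductive step: suppose the statement holds for some p ≥ 1, so x_p = (-3)^(p + 1) - 2^(p - 1).
Then x_{p+1} = 2·x_p + 15·(-3)^p = 2·((-3)^(p + 1) - 2^(p - 1)) + 15·(-3)^p = (-3)^(p + 2) - 2^p = (-3)^((p+1) + 1) - 2^((p+1) - 1),
which is the claimed formula at r = p+1.
By the principle of mathematical induction, the result holds for all r ≥ 1.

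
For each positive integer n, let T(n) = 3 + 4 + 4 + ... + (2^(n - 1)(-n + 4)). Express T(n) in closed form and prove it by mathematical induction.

We claim T(n) = 2^n(-n + 5) - 5 for all n ≥ 1.
Base step (n = 1): T(1) = 3, and the closed form gives 3. They agree.
Suppose the result is true for n = p, so T(p) = 2^p(-p + 5) - 5.
Then T(p+1) = T(p) + (2^p(-p + 3)) = (2^p(-p + 5) - 5) + (2^p(-p + 3)).
Simplifying, T(p+1) = -2^(p + 1)p + 2^(p + 3) - 5 = 2^(p+1)(-(p+1) + 5) - 5,
which is the closed form with n = p+1.
Hence, by induction on n, the claim holds for every n ≥ 1.

T(n) = 2^n(-n + 5) - 5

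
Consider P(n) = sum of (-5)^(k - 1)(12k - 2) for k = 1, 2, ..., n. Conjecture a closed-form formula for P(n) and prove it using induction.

We claim P(n) = -2(-5)^n·n for all n ≥ 1.
When n = 1: P(1) = 10, and the closed form gives 10. They agree.
For the inductive step, assume it holds for an arbitrary k ≥ 1, so P(k) = -2(-5)^k·k.
Then P(k+1) = P(k) + ((-5)^k(12k + 10)) = (-2(-5)^k·k) + ((-5)^k(12k + 10)).
Simplifying, P(k+1) = 10(-5)^k(k + 1) = -2(-5)^(k+1)·(k+1),
which is the closed form with n = k+1.
Hence, by induction on n, the claim holds for every n ≥ 1.

P(n) = -2(-5)^n·n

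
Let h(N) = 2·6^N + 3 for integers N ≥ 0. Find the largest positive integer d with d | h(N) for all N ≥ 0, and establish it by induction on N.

Computing the first values: h(0) = 5 and h(1) = 15; gcd(5, 15) = 5, so d ≤ 5.
We prove 5 | 2·6^N + 3 for all N ≥ 0 by induction on N.
Base step (N = 0): h(0) = 5 = 5·(1), so 5 | h(0).
Inductive step: assume the claim holds for N = i, i.e. 5 | h(i). Then
h(i+1) = 2·6^(i+1) + 3 = 6·(2·6^i + 3) - 15 = 6·h(i) - 15. The first term is divisible by 5 by the inductive hypothesis, and -15 is divisible by 5. Hence 5 | h(i+1).
This completes the induction.
Therefore the largest such d is 5.

d = 5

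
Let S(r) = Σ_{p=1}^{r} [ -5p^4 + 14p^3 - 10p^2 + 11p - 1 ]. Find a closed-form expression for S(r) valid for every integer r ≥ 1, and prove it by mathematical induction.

S(r) = -r(r^4 - r^3 - 2r^2 - 4r - 3)

We claim S(r) = -r(r^4 - r^3 - 2r^2 - 4r - 3) for all r ≥ 1.
Base case (r = 1): S(1) = 9, and the closed form gives 9. They agree.
For the inductive step, assume it holds for an arbitrary p ≥ 1, so S(p) = p(-p^4 + p^3 + 2p^2 + 4p + 3).
Then S(p+1) = S(p) + (-5p^4 - 6p^3 + 2p^2 + 13p + 9) = (p(-p^4 + p^3 + 2p^2 + 4p + 3)) + (-5p^4 - 6p^3 + 2p^2 + 13p + 9).
Simplifying, S(p+1) = -(p + 1)(p^4 + 3p^3 + p^2 - 7p - 9) = -(p+1)((p+1)^4 - (p+1)^3 - 2(p+1)^2 - 4(p+1) - 3),
which is the closed form with r = p+1.
This completes the induction.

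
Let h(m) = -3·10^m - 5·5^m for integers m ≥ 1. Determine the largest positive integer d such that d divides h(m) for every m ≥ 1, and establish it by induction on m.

Computing the first values: h(1) = -55 and h(2) = -425; gcd(-55, -425) = 5, so d ≤ 5.
We prove 5 | -3·10^m - 5·5^m for all m ≥ 1 by induction on m.
Base case (m = 1): h(1) = -55 = 5·(-11), so 5 | h(1).
Suppose the result is true for m = j, i.e. 5 | h(j). Then
h(j+1) − 10·h(j) = (-3·10^(j+1) - 5·5^(j+1)) − 10·(-3·10^j - 5·5^j) = (-5)·5^j·(5 − 10) = (25)·5^j. Since 5 | h(j) by the inductive hypothesis, 5 | 10·h(j); and 5 | 25 since 25 = 5·5. Therefore 5 | h(j+1).
By induction, the statement is established for all m ≥ 1.
Therefore the largest such d is 5.

d = 5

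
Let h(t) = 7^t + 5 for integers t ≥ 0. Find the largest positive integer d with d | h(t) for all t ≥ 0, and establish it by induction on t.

d = 6

Computing the first values: h(0) = 6 and h(1) = 12; gcd(6, 12) = 6, so d ≤ 6.
We prove 6 | 7^t + 5 for all t ≥ 0 by induction on t.
For the base case t = 0: h(0) = 6 = 6·(1), so 6 | h(0).
Inductive step: suppose the statement holds for some r ≥ 0, i.e. 6 | h(r). Then
h(r+1) = 7^(r+1) + 5 = 7·(7^r + 5) - 30 = 7·h(r) - 30. The first term is divisible by 6 by the inductive hypothesis, and -30 is divisible by 6. Hence 6 | h(r+1).
This completes the induction.
Therefore the largest such d is 6.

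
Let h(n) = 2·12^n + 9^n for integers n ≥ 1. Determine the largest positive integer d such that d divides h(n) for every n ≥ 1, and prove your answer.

d = 3

Computing the first values: h(1) = 33 and h(2) = 369; gcd(33, 369) = 3, so d ≤ 3.
We prove 3 | 2·12^n + 9^n for all n ≥ 1 by induction on n.
For the base case n = 1: h(1) = 33 = 3·(11), so 3 | h(1).
Inductive step: assume the claim holds for n = j, i.e. 3 | h(j). Then
h(j+1) − 12·h(j) = (2·12^(j+1) + 9^(j+1)) − 12·(2·12^j + 9^j) = (1)·9^j·(9 − 12) = (-3)·9^j. Since 3 | h(j) by the inductive hypothesis, 3 | 12·h(j); and 3 | -3 since -3 = 3·-1. Therefore 3 | h(j+1).
By induction, the statement is established for all n ≥ 1.
Therefore the largest such d is 3.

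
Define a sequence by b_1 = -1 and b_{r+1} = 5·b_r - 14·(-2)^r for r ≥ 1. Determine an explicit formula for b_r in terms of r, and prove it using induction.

Computing the first terms: b_1 = -1, b_2 = 23, b_3 = 59. This suggests b_r = -(-2)^(r + 1) + 3·5^(r - 1).
Base case (r = 1): the formula gives -1 = -1 = b_1.
For the inductive step, assume it holds for an arbitrary j ≥ 1, so b_j = -(-2)^(j + 1) + 3·5^(j - 1).
Then b_{j+1} = 5·b_j - 14·(-2)^j = 5·(-(-2)^(j + 1) + 3·5^(j - 1)) - 14·(-2)^j = -(-2)^(j + 2) + 3·5^j = -(-2)^((j+1) + 1) + 3·5^((j+1) - 1),
which is the claimed formula at r = j+1.
This completes the induction.

b_r = -(-2)^(r + 1) + 3·5^(r - 1)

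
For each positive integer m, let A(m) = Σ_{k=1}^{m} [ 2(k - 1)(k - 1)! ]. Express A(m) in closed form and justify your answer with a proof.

We claim A(m) = 2m! - 2 for all m ≥ 1.
Base step (m = 1): A(1) = 0, and the closed form gives 0. They agree.
Suppose the result is true for m = k, so A(k) = 2k! - 2.
Then A(k+1) = A(k) + (2k·k!) = (2k! - 2) + (2k·k!).
Simplifying, A(k+1) = 2(k+1)! - 2,
which is the closed form with m = k+1.
This completes the induction.

A(m) = 2m! - 2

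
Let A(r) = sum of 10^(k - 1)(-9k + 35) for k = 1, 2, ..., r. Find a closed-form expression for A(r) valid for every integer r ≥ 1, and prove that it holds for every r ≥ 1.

A(r) = 10^r(-r + 4) - 4

We claim A(r) = 10^r(-r + 4) - 4 for all r ≥ 1.
When r = 1: A(1) = 26, and the closed form gives 26. They agree.
For the inductive step, assume it holds for an arbitrary k ≥ 1, so A(k) = 10^k(-k + 4) - 4.
Then A(k+1) = A(k) + (10^k(-9k + 26)) = (10^k(-k + 4) - 4) + (10^k(-9k + 26)).
Simplifying, A(k+1) = -10·10^k·k + 30·10^k - 4 = 10^(k+1)(-(k+1) + 4) - 4,
which is the closed form with r = k+1.
By induction, the statement is established for all r ≥ 1.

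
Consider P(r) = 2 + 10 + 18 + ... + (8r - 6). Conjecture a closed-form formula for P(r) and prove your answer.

We claim P(r) = 2r(2r - 1) for all r ≥ 1.
When r = 1: P(1) = 2, and the closed form gives 2. They agree.
For the inductive step, assume it holds for an arbitrary m ≥ 1, so P(m) = 2m(2m - 1).
Then P(m+1) = P(m) + (8m + 2) = (2m(2m - 1)) + (8m + 2).
Simplifying, P(m+1) = 2(m + 1)(2m + 1) = 2(m+1)(2(m+1) - 1),
which is the closed form with r = m+1.
Hence, by induction on r, the claim holds for every r ≥ 1.

P(r) = 2r(2r - 1)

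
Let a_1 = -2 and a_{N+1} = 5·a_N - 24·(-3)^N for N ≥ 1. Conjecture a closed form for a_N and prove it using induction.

Computing the first terms: a_1 = -2, a_2 = 62, a_3 = 94. This suggests a_N = -(-3)^(N + 1) + 7·5^(N - 1).
When N = 1: the formula gives -2 = -2 = a_1.
For the inductive step, assume it holds for an arbitrary p ≥ 1, so a_p = -(-3)^(p + 1) + 7·5^(p - 1).
Then a_{p+1} = 5·a_p - 24·(-3)^p = 5·(-(-3)^(p + 1) + 7·5^(p - 1)) - 24·(-3)^p = -(-3)^(p + 2) + 7·5^p = -(-3)^((p+1) + 1) + 7·5^((p+1) - 1),
which is the claimed formula at N = p+1.
Hence, by induction on N, the claim holds for every N ≥ 1.

a_N = -(-3)^(N + 1) + 7·5^(N - 1)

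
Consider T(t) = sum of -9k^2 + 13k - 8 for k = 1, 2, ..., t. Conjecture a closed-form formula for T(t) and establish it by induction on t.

T(t) = -t(3t^2 - 2t + 3)

We claim T(t) = -t(3t^2 - 2t + 3) for all t ≥ 1.
When t = 1: T(1) = -4, and the closed form gives -4. They agree.
Inductive step: assume the claim holds for t = k, so T(k) = k(-3k^2 + 2k - 3).
Then T(k+1) = T(k) + (13k - 9(k + 1)^2 + 5) = (k(-3k^2 + 2k - 3)) + (13k - 9(k + 1)^2 + 5).
Simplifying, T(k+1) = -(k + 1)(3k^2 + 4k + 4) = -(k+1)(3(k+1)^2 - 2(k+1) + 3),
which is the closed form with t = k+1.
By the principle of mathematical induction, the result holds for all t ≥ 1.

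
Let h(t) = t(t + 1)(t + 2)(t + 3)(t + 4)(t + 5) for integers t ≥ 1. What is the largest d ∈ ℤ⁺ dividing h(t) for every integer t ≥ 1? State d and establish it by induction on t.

d = 720

Computing the first values: h(1) = 720 and h(2) = 5040; gcd(720, 5040) = 720, so d ≤ 720.
We prove 720 | t(t + 1)(t + 2)(t + 3)(t + 4)(t + 5) for all t ≥ 1 by induction on t.
Base step (t = 1): h(1) = 720 = 720·(1), so 720 | h(1).
For the inductive step, assume it holds for an arbitrary k ≥ 1, i.e. 720 | h(k). Then
h(k+1) − h(k) = (k+1)·(k+2)·(k+3)·(k+4)·(k+5)·(k+6) − k·(k+1)·(k+2)·(k+3)·(k+4)·(k+5) = (k+1)·(k+2)·(k+3)·(k+4)·(k+5)·[(k+6) − k] = 6·(k+1)·(k+2)·(k+3)·(k+4)·(k+5). The product of 5 consecutive integers is divisible by (5)! = 120, so h(k+1) − h(k) is divisible by 6·120 = 720. By the inductive hypothesis 720 | h(k), hence 720 | h(k+1).
By the principle of mathematical induction, the result holds for all t ≥ 1.
Therefore the largest such d is 720.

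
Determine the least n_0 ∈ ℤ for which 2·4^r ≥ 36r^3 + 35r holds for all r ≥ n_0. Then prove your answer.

n_0 = 6

At r = 5: 2048 < 4675, so the inequality fails and n_0 ≥ 6. We prove 2·4^r ≥ 36r^3 + 35r for all r ≥ 6.
Base step (r = 6): 2·4^r = 8192 and 36r^3 + 35r = 7986, so 8192 ≥ 7986.
For the inductive step, assume it holds for an arbitrary m ≥ 6, so 2·4^m ≥ 36m^3 + 35m.
Then 2·4^(m + 1) = 4·(2·4^m) ≥ 4·(36m^3 + 35m).
Also, for m ≥ 6 we have 4·(36m^3 + 35m) ≥ 36(m+1)^3 + 35(m+1), since 4·(36m^3 + 35m) − (36(m+1)^3 + 35(m+1)) = 108m^3 - 108m^2 - 3m - 71, which is nonnegative for all m ≥ 6.
Combining, 2·4^(m + 1) ≥ 36(m+1)^3 + 35(m+1).
By the principle of mathematical induction, the result holds for all r ≥ 6.
Hence the smallest such n_0 is 6.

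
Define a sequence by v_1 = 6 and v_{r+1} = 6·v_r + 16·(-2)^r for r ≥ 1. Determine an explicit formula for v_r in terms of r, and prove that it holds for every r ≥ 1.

v_r = (-2)^(r + 1) + 2·6^(r - 1)

Computing the first terms: v_1 = 6, v_2 = 4, v_3 = 88. This suggests v_r = (-2)^(r + 1) + 2·6^(r - 1).
When r = 1: the formula gives 6 = 6 = v_1.
Suppose the result is true for r = i, so v_i = (-2)^(i + 1) + 2·6^(i - 1).
Then v_{i+1} = 6·v_i + 16·(-2)^i = 6·((-2)^(i + 1) + 2·6^(i - 1)) + 16·(-2)^i = (-2)^(i + 2) + 2·6^i = (-2)^((i+1) + 1) + 2·6^((i+1) - 1),
which is the claimed formula at r = i+1.
By induction, the statement is established for all r ≥ 1.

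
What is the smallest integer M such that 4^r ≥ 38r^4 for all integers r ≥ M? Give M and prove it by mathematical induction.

At r = 8: 65536 < 155648, so the inequality fails and M ≥ 9. We prove 4^r ≥ 38r^4 for all r ≥ 9.
When r = 9: 4^r = 262144 and 38r^4 = 249318, so 262144 ≥ 249318.
For the inductive step, assume it holds for an arbitrary i ≥ 9, so 4^i ≥ 38i^4.
Then 4^(i + 1) = 4·(4^i) ≥ 4·(38i^4).
Also, for i ≥ 9 we have 4·(38i^4) ≥ 38(i+1)^4, since 4 ≥ (1 + 1/i)^4 for all i ≥ 9.
Combining, 4^(i + 1) ≥ 38(i+1)^4.
By induction, the statement is established for all r ≥ 9.
Hence the smallest such M is 9.

M = 9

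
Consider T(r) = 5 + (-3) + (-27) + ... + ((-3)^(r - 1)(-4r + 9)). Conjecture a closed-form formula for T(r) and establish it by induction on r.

We claim T(r) = (-3)^r(r - 2) + 2 for all r ≥ 1.
For the base case r = 1: T(1) = 5, and the closed form gives 5. They agree.
Inductive step: suppose the statement holds for some i ≥ 1, so T(i) = (-3)^i(i - 2) + 2.
Then T(i+1) = T(i) + ((-3)^i(-4i + 5)) = ((-3)^i(i - 2) + 2) + ((-3)^i(-4i + 5)).
Simplifying, T(i+1) = (-3)^(i + 1)i - (-3)^(i + 1) + 2 = (-3)^(i+1)((i+1) - 2) + 2,
which is the closed form with r = i+1.
Hence, by induction on r, the claim holds for every r ≥ 1.

T(r) = (-3)^r(r - 2) + 2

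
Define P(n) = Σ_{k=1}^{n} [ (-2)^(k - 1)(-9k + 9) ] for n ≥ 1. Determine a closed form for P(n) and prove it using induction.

We claim P(n) = (-2)^n(3n - 2) + 2 for all n ≥ 1.
Base case (n = 1): P(1) = 0, and the closed form gives 0. They agree.
For the inductive step, assume it holds for an arbitrary k ≥ 1, so P(k) = (-2)^k(3k - 2) + 2.
Then P(k+1) = P(k) + (-9(-2)^k·k) = ((-2)^k(3k - 2) + 2) + (-9(-2)^k·k).
Simplifying, P(k+1) = -6(-2)^k·k - 2(-2)^k + 2 = (-2)^(k+1)(3(k+1) - 2) + 2,
which is the closed form with n = k+1.
By the principle of mathematical induction, the result holds for all n ≥ 1.

P(n) = (-2)^n(3n - 2) + 2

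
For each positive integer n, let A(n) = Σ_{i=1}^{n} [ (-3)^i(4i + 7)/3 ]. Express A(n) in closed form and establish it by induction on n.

A(n) = (-3)^n(n + 2) - 2

We claim A(n) = (-3)^n(n + 2) - 2 for all n ≥ 1.
For the base case n = 1: A(1) = -11, and the closed form gives -11. They agree.
Inductive step: assume the claim holds for n = i, so A(i) = (-3)^i(i + 2) - 2.
Then A(i+1) = A(i) + ((-3)^i(-4i - 11)) = ((-3)^i(i + 2) - 2) + ((-3)^i(-4i - 11)).
Simplifying, A(i+1) = -3(-3)^i·i - 9(-3)^i - 2 = (-3)^(i+1)((i+1) + 2) - 2,
which is the closed form with n = i+1.
By the principle of mathematical induction, the result holds for all n ≥ 1.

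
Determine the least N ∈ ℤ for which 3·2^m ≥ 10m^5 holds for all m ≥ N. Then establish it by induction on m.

N = 25

At m = 24: 50331648 < 79626240, so the inequality fails and N ≥ 25. We prove 3·2^m ≥ 10m^5 for all m ≥ 25.
Base step (m = 25): 3·2^m = 100663296 and 10m^5 = 97656250, so 100663296 ≥ 97656250.
Inductive step: suppose the statement holds for some j ≥ 25, so 3·2^j ≥ 10j^5.
Then 3·2^(j + 1) = 2·(3·2^j) ≥ 2·(10j^5).
Also, for j ≥ 25 we have 2·(10j^5) ≥ 10(j+1)^5, since 2 ≥ (1 + 1/j)^5 for all j ≥ 25.
Combining, 3·2^(j + 1) ≥ 10(j+1)^5.
By induction, the statement is established for all m ≥ 25.
Hence the smallest such N is 25.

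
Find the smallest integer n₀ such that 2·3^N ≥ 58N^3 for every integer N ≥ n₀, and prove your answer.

n₀ = 10

At N = 9: 39366 < 42282, so the inequality fails and n₀ ≥ 10. We prove 2·3^N ≥ 58N^3 for all N ≥ 10.
Base case (N = 10): 2·3^N = 118098 and 58N^3 = 58000, so 118098 ≥ 58000.
Inductive step: assume the claim holds for N = k, so 2·3^k ≥ 58k^3.
Then 2·3^(k + 1) = 3·(2·3^k) ≥ 3·(58k^3).
Also, for k ≥ 10 we have 3·(58k^3) ≥ 58(k+1)^3, since 3 ≥ (1 + 1/k)^3 for all k ≥ 10.
Combining, 2·3^(k + 1) ≥ 58(k+1)^3.
Hence, by induction on N, the claim holds for every N ≥ 10.
Hence the smallest such n₀ is 10.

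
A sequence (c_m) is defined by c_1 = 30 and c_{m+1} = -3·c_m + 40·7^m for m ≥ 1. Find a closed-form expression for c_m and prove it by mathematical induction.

Computing the first terms: c_1 = 30, c_2 = 190, c_3 = 1390. This suggests c_m = 2(-3)^(m - 1) + 4·7^m.
When m = 1: the formula gives 30 = 30 = c_1.
Suppose the result is true for m = k, so c_k = 2(-3)^(k - 1) + 4·7^k.
Then c_{k+1} = -3·c_k + 40·7^k = -3·(2(-3)^(k - 1) + 4·7^k) + 40·7^k = 2(-3)^k + 4·7^(k + 1) = 2(-3)^((k+1) - 1) + 4·7^(k+1),
which is the claimed formula at m = k+1.
By induction, the statement is established for all m ≥ 1.

c_m = 2(-3)^(m - 1) + 4·7^m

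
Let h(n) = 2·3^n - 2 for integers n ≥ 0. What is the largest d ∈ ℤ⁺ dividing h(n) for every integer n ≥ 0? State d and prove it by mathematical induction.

d = 4

Computing the first values: h(0) = 0 and h(1) = 4; gcd(0, 4) = 4, so d ≤ 4.
We prove 4 | 2·3^n - 2 for all n ≥ 0 by induction on n.
When n = 0: h(0) = 0 = 4·(0), so 4 | h(0).
Inductive step: suppose the statement holds for some p ≥ 0, i.e. 4 | h(p). Then
h(p+1) = 2·3^(p+1) - 2 = 3·(2·3^p - 2) + 4 = 3·h(p) + 4. The first term is divisible by 4 by the inductive hypothesis, and 4 is divisible by 4. Hence 4 | h(p+1).
This completes the induction.
Therefore the largest such d is 4.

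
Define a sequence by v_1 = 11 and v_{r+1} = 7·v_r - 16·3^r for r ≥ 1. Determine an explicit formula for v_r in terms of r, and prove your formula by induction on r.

Computing the first terms: v_1 = 11, v_2 = 29, v_3 = 59. This suggests v_r = 4·3^r - 7^(r - 1).
Base case (r = 1): the formula gives 11 = 11 = v_1.
Inductive step: assume the claim holds for r = j, so v_j = 4·3^j - 7^(j - 1).
Then v_{j+1} = 7·v_j - 16·3^j = 7·(4·3^j - 7^(j - 1)) - 16·3^j = 4·3^(j + 1) - 7^j = 4·3^(j+1) - 7^((j+1) - 1),
which is the claimed formula at r = j+1.
Hence, by induction on r, the claim holds for every r ≥ 1.

v_r = 4·3^r - 7^(r - 1)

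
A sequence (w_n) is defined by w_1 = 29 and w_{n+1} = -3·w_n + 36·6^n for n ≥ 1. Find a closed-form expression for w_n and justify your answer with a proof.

w_n = 5(-3)^(n - 1) + 4·6^n

Computing the first terms: w_1 = 29, w_2 = 129, w_3 = 909. This suggests w_n = 5(-3)^(n - 1) + 4·6^n.
When n = 1: the formula gives 29 = 29 = w_1.
For the inductive step, assume it holds for an arbitrary p ≥ 1, so w_p = 5(-3)^(p - 1) + 4·6^p.
Then w_{p+1} = -3·w_p + 36·6^p = -3·(5(-3)^(p - 1) + 4·6^p) + 36·6^p = 5(-3)^p + 4·6^(p + 1) = 5(-3)^((p+1) - 1) + 4·6^(p+1),
which is the claimed formula at n = p+1.
Hence, by induction on n, the claim holds for every n ≥ 1.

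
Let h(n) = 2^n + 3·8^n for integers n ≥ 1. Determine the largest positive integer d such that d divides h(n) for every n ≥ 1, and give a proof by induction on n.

Computing the first values: h(1) = 26 and h(2) = 196; gcd(26, 196) = 2, so d ≤ 2.
We prove 2 | 2^n + 3·8^n for all n ≥ 1 by induction on n.
For the base case n = 1: h(1) = 26 = 2·(13), so 2 | h(1).
Inductive step: assume the claim holds for n = k, i.e. 2 | h(k). Then
h(k+1) − 8·h(k) = (2^(k+1) + 3·8^(k+1)) − 8·(2^k + 3·8^k) = (1)·2^k·(2 − 8) = (-6)·2^k. Since 2 | h(k) by the inductive hypothesis, 2 | 8·h(k); and 2 | -6 since -6 = 2·-3. Therefore 2 | h(k+1).
By the principle of mathematical induction, the result holds for all n ≥ 1.
Therefore the largest such d is 2.

d = 2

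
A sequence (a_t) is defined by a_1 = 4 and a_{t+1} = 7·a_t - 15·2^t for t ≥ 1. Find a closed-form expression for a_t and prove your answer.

a_t = 3·2^t - 2·7^(t - 1)

Computing the first terms: a_1 = 4, a_2 = -2, a_3 = -74. This suggests a_t = 3·2^t - 2·7^(t - 1).
When t = 1: the formula gives 4 = 4 = a_1.
Suppose the result is true for t = m, so a_m = 3·2^m - 2·7^(m - 1).
Then a_{m+1} = 7·a_m - 15·2^m = 7·(3·2^m - 2·7^(m - 1)) - 15·2^m = 3·2^(m + 1) - 2·7^m = 3·2^(m+1) - 2·7^((m+1) - 1),
which is the claimed formula at t = m+1.
Hence, by induction on t, the claim holds for every t ≥ 1.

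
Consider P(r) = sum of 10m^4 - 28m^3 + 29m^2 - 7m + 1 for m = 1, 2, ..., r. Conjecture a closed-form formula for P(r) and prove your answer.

P(r) = r(2r^4 - 2r^3 - r^2 + 4r + 2)

We claim P(r) = r(2r^4 - 2r^3 - r^2 + 4r + 2) for all r ≥ 1.
Base step (r = 1): P(1) = 5, and the closed form gives 5. They agree.
Inductive step: suppose the statement holds for some m ≥ 1, so P(m) = m(2m^4 - 2m^3 - m^2 + 4m + 2).
Then P(m+1) = P(m) + (10m^4 + 12m^3 + 5m^2 + 7m + 5) = (m(2m^4 - 2m^3 - m^2 + 4m + 2)) + (10m^4 + 12m^3 + 5m^2 + 7m + 5).
Simplifying, P(m+1) = (m + 1)(2m^4 + 6m^3 + 5m^2 + 4m + 5) = (m+1)(2(m+1)^4 - 2(m+1)^3 - (m+1)^2 + 4(m+1) + 2),
which is the closed form with r = m+1.
By induction, the statement is established for all r ≥ 1.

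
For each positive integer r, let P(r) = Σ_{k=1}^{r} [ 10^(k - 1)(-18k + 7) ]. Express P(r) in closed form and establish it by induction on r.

P(r) = 10^r(-2r + 1) - 1

We claim P(r) = 10^r(-2r + 1) - 1 for all r ≥ 1.
Base case (r = 1): P(1) = -11, and the closed form gives -11. They agree.
Inductive step: suppose the statement holds for some k ≥ 1, so P(k) = 10^k(-2k + 1) - 1.
Then P(k+1) = P(k) + (10^k(-18k - 11)) = (10^k(-2k + 1) - 1) + (10^k(-18k - 11)).
Simplifying, P(k+1) = -20·10^k·k - 10·10^k - 1 = 10^(k+1)(-2(k+1) + 1) - 1,
which is the closed form with r = k+1.
By induction, the statement is established for all r ≥ 1.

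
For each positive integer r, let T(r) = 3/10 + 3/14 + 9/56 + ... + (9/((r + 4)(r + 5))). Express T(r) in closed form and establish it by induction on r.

We claim T(r) = 9r/(5(r + 5)) for all r ≥ 1.
Base step (r = 1): T(1) = 3/10, and the closed form gives 3/10. They agree.
For the inductive step, assume it holds for an arbitrary i ≥ 1, so T(i) = 9i/(5(i + 5)).
Then T(i+1) = T(i) + (9/((i + 5)(i + 6))) = (9i/(5(i + 5))) + (9/((i + 5)(i + 6))).
Simplifying, T(i+1) = 9(i + 1)/(5(i + 6)) = 9(i+1)/(5((i+1) + 5)),
which is the closed form with r = i+1.
This completes the induction.

T(r) = 9r/(5(r + 5))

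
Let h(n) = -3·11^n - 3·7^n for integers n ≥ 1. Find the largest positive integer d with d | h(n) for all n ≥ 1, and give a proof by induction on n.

Computing the first values: h(1) = -54 and h(2) = -510; gcd(-54, -510) = 6, so d ≤ 6.
We prove 6 | -3·11^n - 3·7^n for all n ≥ 1 by induction on n.
Base case (n = 1): h(1) = -54 = 6·(-9), so 6 | h(1).
Suppose the result is true for n = j, i.e. 6 | h(j). Then
h(j+1) − 11·h(j) = (-3·11^(j+1) - 3·7^(j+1)) − 11·(-3·11^j - 3·7^j) = (-3)·7^j·(7 − 11) = (12)·7^j. Since 6 | h(j) by the inductive hypothesis, 6 | 11·h(j); and 6 | 12 since 12 = 6·2. Therefore 6 | h(j+1).
This completes the induction.
Therefore the largest such d is 6.

d = 6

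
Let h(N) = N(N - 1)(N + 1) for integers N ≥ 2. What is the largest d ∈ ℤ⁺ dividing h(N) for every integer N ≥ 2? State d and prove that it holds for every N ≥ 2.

Computing the first values: h(2) = 6 and h(3) = 24; gcd(6, 24) = 6, so d ≤ 6.
We prove 6 | N(N - 1)(N + 1) for all N ≥ 2 by induction on N.
Base case (N = 2): h(2) = 6 = 6·(1), so 6 | h(2).
For the inductive step, assume it holds for an arbitrary r ≥ 2, i.e. 6 | h(r). Then
h(r+1) − h(r) = r·(r+1)·(r+2) − (r-1)·r·(r+1) = r·(r+1)·[(r+2) − (r-1)] = 3·r·(r+1). The product of 2 consecutive integers is divisible by (2)! = 2, so h(r+1) − h(r) is divisible by 3·2 = 6. By the inductive hypothesis 6 | h(r), hence 6 | h(r+1).
By the principle of mathematical induction, the result holds for all N ≥ 2.
Therefore the largest such d is 6.

d = 6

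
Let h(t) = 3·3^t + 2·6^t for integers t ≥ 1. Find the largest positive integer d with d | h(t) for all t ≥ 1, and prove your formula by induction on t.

Computing the first values: h(1) = 21 and h(2) = 99; gcd(21, 99) = 3, so d ≤ 3.
We prove 3 | 3·3^t + 2·6^t for all t ≥ 1 by induction on t.
When t = 1: h(1) = 21 = 3·(7), so 3 | h(1).
For the inductive step, assume it holds for an arbitrary r ≥ 1, i.e. 3 | h(r). Then
h(r+1) − 6·h(r) = (3·3^(r+1) + 2·6^(r+1)) − 6·(3·3^r + 2·6^r) = (3)·3^r·(3 − 6) = (-9)·3^r. Since 3 | h(r) by the inductive hypothesis, 3 | 6·h(r); and 3 | -9 since -9 = 3·-3. Therefore 3 | h(r+1).
This completes the induction.
Therefore the largest such d is 3.

d = 3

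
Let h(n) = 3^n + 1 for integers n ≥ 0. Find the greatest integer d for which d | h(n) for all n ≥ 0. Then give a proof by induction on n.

Computing the first values: h(0) = 2 and h(1) = 4; gcd(2, 4) = 2, so d ≤ 2.
We prove 2 | 3^n + 1 for all n ≥ 0 by induction on n.
Base case (n = 0): h(0) = 2 = 2·(1), so 2 | h(0).
For the inductive step, assume it holds for an arbitrary j ≥ 0, i.e. 2 | h(j). Then
h(j+1) = 3^(j+1) + 1 = 3·(3^j + 1) - 2 = 3·h(j) - 2. The first term is divisible by 2 by the inductive hypothesis, and -2 is divisible by 2. Hence 2 | h(j+1).
Hence, by induction on n, the claim holds for every n ≥ 0.
Therefore the largest such d is 2.

d = 2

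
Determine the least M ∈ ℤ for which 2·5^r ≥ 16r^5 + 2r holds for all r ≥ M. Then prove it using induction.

At r = 7: 156250 < 268926, so the inequality fails and M ≥ 8. We prove 2·5^r ≥ 16r^5 + 2r for all r ≥ 8.
Base step (r = 8): 2·5^r = 781250 and 16r^5 + 2r = 524304, so 781250 ≥ 524304.
Inductive step: suppose the statement holds for some i ≥ 8, so 2·5^i ≥ 16i^5 + 2i.
Then 2·5^(i + 1) = 5·(2·5^i) ≥ 5·(16i^5 + 2i).
Also, for i ≥ 8 we have 5·(16i^5 + 2i) ≥ 16(i+1)^5 + 2(i+1), since 5·(16i^5 + 2i) − (16(i+1)^5 + 2(i+1)) = 64i^5 - 80i^4 - 160i^3 - 160i^2 - 72i - 18, which is nonnegative for all i ≥ 8.
Combining, 2·5^(i + 1) ≥ 16(i+1)^5 + 2(i+1).
This completes the induction.
Hence the smallest such M is 8.

M = 8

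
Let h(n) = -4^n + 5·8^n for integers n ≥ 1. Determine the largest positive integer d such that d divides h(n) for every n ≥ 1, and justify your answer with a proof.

Computing the first values: h(1) = 36 and h(2) = 304; gcd(36, 304) = 4, so d ≤ 4.
We prove 4 | -4^n + 5·8^n for all n ≥ 1 by induction on n.
When n = 1: h(1) = 36 = 4·(9), so 4 | h(1).
Inductive step: assume the claim holds for n = r, i.e. 4 | h(r). Then
h(r+1) − 8·h(r) = (-4^(r+1) + 5·8^(r+1)) − 8·(-4^r + 5·8^r) = (-1)·4^r·(4 − 8) = (4)·4^r. Since 4 | h(r) by the inductive hypothesis, 4 | 8·h(r); and 4 | 4 since 4 = 4·1. Therefore 4 | h(r+1).
This completes the induction.
Therefore the largest such d is 4.

d = 4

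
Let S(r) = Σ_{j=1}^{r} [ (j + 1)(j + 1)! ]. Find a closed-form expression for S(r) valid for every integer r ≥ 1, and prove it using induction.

We claim S(r) = (r + 2)! - 2 for all r ≥ 1.
Base case (r = 1): S(1) = 4, and the closed form gives 4. They agree.
For the inductive step, assume it holds for an arbitrary j ≥ 1, so S(j) = (j + 2)! - 2.
Then S(j+1) = S(j) + ((j + 2)(j + 2)!) = ((j + 2)! - 2) + ((j + 2)(j + 2)!).
Simplifying, S(j+1) = ((j+1) + 2)! - 2,
which is the closed form with r = j+1.
By the principle of mathematical induction, the result holds for all r ≥ 1.

S(r) = (r + 2)! - 2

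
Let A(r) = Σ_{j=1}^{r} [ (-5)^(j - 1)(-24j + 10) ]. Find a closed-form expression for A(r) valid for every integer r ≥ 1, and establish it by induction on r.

A(r) = (-5)^r(4r - 1) + 1

We claim A(r) = (-5)^r(4r - 1) + 1 for all r ≥ 1.
When r = 1: A(1) = -14, and the closed form gives -14. They agree.
Inductive step: suppose the statement holds for some j ≥ 1, so A(j) = (-5)^j(4j - 1) + 1.
Then A(j+1) = A(j) + ((-5)^j(-24j - 14)) = ((-5)^j(4j - 1) + 1) + ((-5)^j(-24j - 14)).
Simplifying, A(j+1) = -20(-5)^j·j - 15(-5)^j + 1 = (-5)^(j+1)(4(j+1) - 1) + 1,
which is the closed form with r = j+1.
By the principle of mathematical induction, the result holds for all r ≥ 1.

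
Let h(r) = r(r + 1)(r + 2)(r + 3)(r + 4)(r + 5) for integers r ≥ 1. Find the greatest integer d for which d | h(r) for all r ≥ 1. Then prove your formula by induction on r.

d = 720

Computing the first values: h(1) = 720 and h(2) = 5040; gcd(720, 5040) = 720, so d ≤ 720.
We prove 720 | r(r + 1)(r + 2)(r + 3)(r + 4)(r + 5) for all r ≥ 1 by induction on r.
For the base case r = 1: h(1) = 720 = 720·(1), so 720 | h(1).
Inductive step: suppose the statement holds for some m ≥ 1, i.e. 720 | h(m). Then
h(m+1) − h(m) = (m+1)·(m+2)·(m+3)·(m+4)·(m+5)·(m+6) − m·(m+1)·(m+2)·(m+3)·(m+4)·(m+5) = (m+1)·(m+2)·(m+3)·(m+4)·(m+5)·[(m+6) − m] = 6·(m+1)·(m+2)·(m+3)·(m+4)·(m+5). The product of 5 consecutive integers is divisible by (5)! = 120, so h(m+1) − h(m) is divisible by 6·120 = 720. By the inductive hypothesis 720 | h(m), hence 720 | h(m+1).
By induction, the statement is established for all r ≥ 1.
Therefore the largest such d is 720.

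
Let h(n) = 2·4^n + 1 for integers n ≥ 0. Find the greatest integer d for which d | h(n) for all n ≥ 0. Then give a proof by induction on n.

Computing the first values: h(0) = 3 and h(1) = 9; gcd(3, 9) = 3, so d ≤ 3.
We prove 3 | 2·4^n + 1 for all n ≥ 0 by induction on n.
Base step (n = 0): h(0) = 3 = 3·(1), so 3 | h(0).
Inductive step: suppose the statement holds for some k ≥ 0, i.e. 3 | h(k). Then
h(k+1) = 2·4^(k+1) + 1 = 4·(2·4^k + 1) - 3 = 4·h(k) - 3. The first term is divisible by 3 by the inductive hypothesis, and -3 is divisible by 3. Hence 3 | h(k+1).
By the principle of mathematical induction, the result holds for all n ≥ 0.
Therefore the largest such d is 3.

d = 3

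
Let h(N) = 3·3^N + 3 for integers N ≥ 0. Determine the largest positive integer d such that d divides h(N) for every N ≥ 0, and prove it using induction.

Computing the first values: h(0) = 6 and h(1) = 12; gcd(6, 12) = 6, so d ≤ 6.
We prove 6 | 3·3^N + 3 for all N ≥ 0 by induction on N.
Base step (N = 0): h(0) = 6 = 6·(1), so 6 | h(0).
Suppose the result is true for N = m, i.e. 6 | h(m). Then
h(m+1) = 3·3^(m+1) + 3 = 3·(3·3^m + 3) - 6 = 3·h(m) - 6. The first term is divisible by 6 by the inductive hypothesis, and -6 is divisible by 6. Hence 6 | h(m+1).
By the principle of mathematical induction, the result holds for all N ≥ 0.
Therefore the largest such d is 6.

d = 6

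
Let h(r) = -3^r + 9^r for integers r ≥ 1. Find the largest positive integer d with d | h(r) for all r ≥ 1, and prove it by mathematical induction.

Computing the first values: h(1) = 6 and h(2) = 72; gcd(6, 72) = 6, so d ≤ 6.
We prove 6 | -3^r + 9^r for all r ≥ 1 by induction on r.
Base step (r = 1): h(1) = 6 = 6·(1), so 6 | h(1).
Suppose the result is true for r = j, i.e. 6 | h(j). Then
9^{j+1} − 3^{j+1} = 9·9^j − 3·3^j = 9·(9^j − 3^j) + (6)·3^j. The first term is divisible by 6 by the inductive hypothesis, and the second term (6)·3^j is divisible by 6 since 6 | 6. Hence 6 | h(j+1).
This completes the induction.
Therefore the largest such d is 6.

d = 6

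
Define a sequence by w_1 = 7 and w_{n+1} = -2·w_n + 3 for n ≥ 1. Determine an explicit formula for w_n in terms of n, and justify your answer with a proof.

Computing the first terms: w_1 = 7, w_2 = -11, w_3 = 25. This suggests w_n = -3(-2)^n + 1.
Base case (n = 1): the formula gives 7 = 7 = w_1.
For the inductive step, assume it holds for an arbitrary r ≥ 1, so w_r = -3(-2)^r + 1.
Then w_{r+1} = -2·w_r + 3 = -2·(-3(-2)^r + 1) + 3 = -3(-2)^(r + 1) + 1,
which is the claimed formula at n = r+1.
Hence, by induction on n, the claim holds for every n ≥ 1.

w_n = -3(-2)^n + 1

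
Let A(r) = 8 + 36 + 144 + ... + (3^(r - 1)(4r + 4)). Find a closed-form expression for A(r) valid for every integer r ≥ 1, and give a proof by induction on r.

A(r) = 3^r(2r + 1) - 1

We claim A(r) = 3^r(2r + 1) - 1 for all r ≥ 1.
Base step (r = 1): A(1) = 8, and the closed form gives 8. They agree.
Suppose the result is true for r = m, so A(m) = 3^m(2m + 1) - 1.
Then A(m+1) = A(m) + (4·3^m(m + 2)) = (3^m(2m + 1) - 1) + (4·3^m(m + 2)).
Simplifying, A(m+1) = 6·3^m·m + 9·3^m - 1 = 3^(m+1)(2(m+1) + 1) - 1,
which is the closed form with r = m+1.
By induction, the statement is established for all r ≥ 1.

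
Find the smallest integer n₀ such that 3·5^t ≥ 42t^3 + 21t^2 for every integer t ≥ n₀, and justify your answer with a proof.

n₀ = 5

At t = 4: 1875 < 3024, so the inequality fails and n₀ ≥ 5. We prove 3·5^t ≥ 42t^3 + 21t^2 for all t ≥ 5.
For the base case t = 5: 3·5^t = 9375 and 42t^3 + 21t^2 = 5775, so 9375 ≥ 5775.
Inductive step: suppose the statement holds for some r ≥ 5, so 3·5^r ≥ 42r^3 + 21r^2.
Then 3·5^(r + 1) = 5·(3·5^r) ≥ 5·(42r^3 + 21r^2).
Also, for r ≥ 5 we have 5·(42r^3 + 21r^2) ≥ 42(r+1)^3 + 21(r+1)^2, since 5·(42r^3 + 21r^2) − (42(r+1)^3 + 21(r+1)^2) = 168r^3 - 42r^2 - 168r - 63, which is nonnegative for all r ≥ 5.
Combining, 3·5^(r + 1) ≥ 42(r+1)^3 + 21(r+1)^2.
By the principle of mathematical induction, the result holds for all t ≥ 5.
Hence the smallest such n₀ is 5.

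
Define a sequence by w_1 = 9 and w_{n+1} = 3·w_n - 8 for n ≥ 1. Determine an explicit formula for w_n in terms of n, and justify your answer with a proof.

w_n = 5·3^(n - 1) + 4

Computing the first terms: w_1 = 9, w_2 = 19, w_3 = 49. This suggests w_n = 5·3^(n - 1) + 4.
When n = 1: the formula gives 9 = 9 = w_1.
For the inductive step, assume it holds for an arbitrary m ≥ 1, so w_m = 5·3^(m - 1) + 4.
Then w_{m+1} = 3·w_m - 8 = 3·(5·3^(m - 1) + 4) - 8 = 5·3^m + 4 = 5·3^((m+1) - 1) + 4,
which is the claimed formula at n = m+1.
Hence, by induction on n, the claim holds for every n ≥ 1.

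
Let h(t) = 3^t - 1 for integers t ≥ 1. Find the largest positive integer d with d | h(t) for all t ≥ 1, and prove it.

d = 2

Computing the first values: h(1) = 2 and h(2) = 8; gcd(2, 8) = 2, so d ≤ 2.
We prove 2 | 3^t - 1 for all t ≥ 1 by induction on t.
When t = 1: h(1) = 2 = 2·(1), so 2 | h(1).
Inductive step: suppose the statement holds for some m ≥ 1, i.e. 2 | h(m). Then
3^{m+1} − 1^{m+1} = 3·3^m − 1·1^m = 3·(3^m − 1^m) + (2)·1^m. The first term is divisible by 2 by the inductive hypothesis, and the second term (2)·1^m is divisible by 2 since 2 | 2. Hence 2 | h(m+1).
By the principle of mathematical induction, the result holds for all t ≥ 1.
Therefore the largest such d is 2.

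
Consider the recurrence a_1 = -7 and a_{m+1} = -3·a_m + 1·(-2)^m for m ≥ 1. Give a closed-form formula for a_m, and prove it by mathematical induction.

a_m = (-2)^m - 5(-3)^(m - 1)

Computing the first terms: a_1 = -7, a_2 = 19, a_3 = -53. This suggests a_m = (-2)^m - 5(-3)^(m - 1).
Base case (m = 1): the formula gives -7 = -7 = a_1.
For the inductive step, assume it holds for an arbitrary k ≥ 1, so a_k = (-2)^k - 5(-3)^(k - 1).
Then a_{k+1} = -3·a_k + 1·(-2)^k = -3·((-2)^k - 5(-3)^(k - 1)) + 1·(-2)^k = (-2)^(k + 1) - 5(-3)^k = (-2)^(k+1) - 5(-3)^((k+1) - 1),
which is the claimed formula at m = k+1.
By induction, the statement is established for all m ≥ 1.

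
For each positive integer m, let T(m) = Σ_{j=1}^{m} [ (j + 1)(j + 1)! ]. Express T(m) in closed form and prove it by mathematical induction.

We claim T(m) = (m + 2)! - 2 for all m ≥ 1.
When m = 1: T(1) = 4, and the closed form gives 4. They agree.
Suppose the result is true for m = j, so T(j) = (j + 2)! - 2.
Then T(j+1) = T(j) + ((j + 2)(j + 2)!) = ((j + 2)! - 2) + ((j + 2)(j + 2)!).
Simplifying, T(j+1) = ((j+1) + 2)! - 2,
which is the closed form with m = j+1.
Hence, by induction on m, the claim holds for every m ≥ 1.

T(m) = (m + 2)! - 2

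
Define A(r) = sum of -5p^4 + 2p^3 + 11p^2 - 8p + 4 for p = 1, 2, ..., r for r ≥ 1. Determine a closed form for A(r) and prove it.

A(r) = -r(r^4 + 2r^3 - 3r^2 - 2r - 2)

We claim A(r) = -r(r^4 + 2r^3 - 3r^2 - 2r - 2) for all r ≥ 1.
Base case (r = 1): A(1) = 4, and the closed form gives 4. They agree.
Inductive step: assume the claim holds for r = p, so A(p) = p(-p^4 - 2p^3 + 3p^2 + 2p + 2).
Then A(p+1) = A(p) + (-5p^4 - 18p^3 - 13p^2 + 4) = (p(-p^4 - 2p^3 + 3p^2 + 2p + 2)) + (-5p^4 - 18p^3 - 13p^2 + 4).
Simplifying, A(p+1) = -(p + 1)(p^4 + 6p^3 + 9p^2 + 2p - 4) = -(p+1)((p+1)^4 + 2(p+1)^3 - 3(p+1)^2 - 2(p+1) - 2),
which is the closed form with r = p+1.
By the principle of mathematical induction, the result holds for all r ≥ 1.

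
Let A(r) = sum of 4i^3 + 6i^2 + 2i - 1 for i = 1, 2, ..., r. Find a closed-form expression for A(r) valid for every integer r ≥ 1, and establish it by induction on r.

A(r) = r(r^3 + 4r^2 + 5r + 1)

We claim A(r) = r(r^3 + 4r^2 + 5r + 1) for all r ≥ 1.
Base case (r = 1): A(1) = 11, and the closed form gives 11. They agree.
Inductive step: suppose the statement holds for some i ≥ 1, so A(i) = i(i^3 + 4i^2 + 5i + 1).
Then A(i+1) = A(i) + (4i^3 + 18i^2 + 26i + 11) = (i(i^3 + 4i^2 + 5i + 1)) + (4i^3 + 18i^2 + 26i + 11).
Simplifying, A(i+1) = (i + 1)(i^3 + 7i^2 + 16i + 11) = (i+1)((i+1)^3 + 4(i+1)^2 + 5(i+1) + 1),
which is the closed form with r = i+1.
By induction, the statement is established for all r ≥ 1.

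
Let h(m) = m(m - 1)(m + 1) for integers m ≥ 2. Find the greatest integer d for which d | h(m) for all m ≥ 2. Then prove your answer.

d = 6

Computing the first values: h(2) = 6 and h(3) = 24; gcd(6, 24) = 6, so d ≤ 6.
We prove 6 | m(m - 1)(m + 1) for all m ≥ 2 by induction on m.
Base case (m = 2): h(2) = 6 = 6·(1), so 6 | h(2).
For the inductive step, assume it holds for an arbitrary j ≥ 2, i.e. 6 | h(j). Then
h(j+1) − h(j) = j·(j+1)·(j+2) − (j-1)·j·(j+1) = j·(j+1)·[(j+2) − (j-1)] = 3·j·(j+1). The product of 2 consecutive integers is divisible by (2)! = 2, so h(j+1) − h(j) is divisible by 3·2 = 6. By the inductive hypothesis 6 | h(j), hence 6 | h(j+1).
By induction, the statement is established for all m ≥ 2.
Therefore the largest such d is 6.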